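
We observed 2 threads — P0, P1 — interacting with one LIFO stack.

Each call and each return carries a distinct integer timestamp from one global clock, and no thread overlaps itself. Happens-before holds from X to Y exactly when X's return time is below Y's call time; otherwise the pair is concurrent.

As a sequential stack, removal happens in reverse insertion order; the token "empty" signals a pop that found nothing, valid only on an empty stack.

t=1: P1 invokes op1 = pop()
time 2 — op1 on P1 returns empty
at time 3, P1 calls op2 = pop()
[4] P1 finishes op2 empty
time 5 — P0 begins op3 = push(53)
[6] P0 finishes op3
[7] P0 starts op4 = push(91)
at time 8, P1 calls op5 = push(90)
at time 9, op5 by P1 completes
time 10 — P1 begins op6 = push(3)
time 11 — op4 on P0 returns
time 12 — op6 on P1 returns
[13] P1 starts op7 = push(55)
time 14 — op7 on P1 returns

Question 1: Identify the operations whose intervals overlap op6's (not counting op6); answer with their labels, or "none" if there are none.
overlap test against op6 [10,12]: concurrent iff the interval meets 10..12
op1 [1,2]: before
op2 [3,4]: before
op3 [5,6]: before
op4 [7,11]: concurrent
op5 [8,9]: before
op7 [13,14]: after

op4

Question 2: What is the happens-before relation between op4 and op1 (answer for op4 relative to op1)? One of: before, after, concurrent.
op4 spans [7,11], op1 spans [1,2]
resp(op1)=2 < inv(op4)=7

after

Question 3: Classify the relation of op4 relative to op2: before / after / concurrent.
op4 spans [7,11], op2 spans [3,4]
resp(op2)=4 < inv(op4)=7

after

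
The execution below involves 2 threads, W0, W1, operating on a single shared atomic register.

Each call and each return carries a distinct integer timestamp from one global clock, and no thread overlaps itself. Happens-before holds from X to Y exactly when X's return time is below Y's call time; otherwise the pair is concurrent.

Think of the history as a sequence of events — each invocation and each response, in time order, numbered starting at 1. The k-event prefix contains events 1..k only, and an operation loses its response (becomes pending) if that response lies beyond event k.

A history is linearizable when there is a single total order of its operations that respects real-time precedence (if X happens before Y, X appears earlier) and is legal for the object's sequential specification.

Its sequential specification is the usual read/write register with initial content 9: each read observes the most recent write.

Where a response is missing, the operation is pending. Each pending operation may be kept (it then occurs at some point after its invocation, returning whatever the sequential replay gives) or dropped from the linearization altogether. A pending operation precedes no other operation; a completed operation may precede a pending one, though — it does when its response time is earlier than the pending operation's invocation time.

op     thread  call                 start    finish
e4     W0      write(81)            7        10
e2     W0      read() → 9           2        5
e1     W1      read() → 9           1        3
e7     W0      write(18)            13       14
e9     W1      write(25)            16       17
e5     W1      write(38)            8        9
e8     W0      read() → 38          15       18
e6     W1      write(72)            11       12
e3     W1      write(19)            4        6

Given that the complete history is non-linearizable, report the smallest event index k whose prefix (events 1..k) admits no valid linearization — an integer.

18

events 1..17 are still linearizable — one witness is e1, e2, e3, e4, e5, e6, e7, e8, e9:
step 1: e1 read() → 9 — value 9
step 2: e2 read() → 9 — value 9
step 3: e3 write(19) — value 19
step 4: e4 write(81) — value 81
step 5: e5 write(38) — value 38
step 6: e6 write(72) — value 72
step 7: e7 write(18) — value 18
step 8: e8 read() (pending, included) — value 18
step 9: e9 write(25) — value 25
at event 18 (e8's time-18 response) nothing linearizes any more
for example e1, e2, e3, e4, e5, e6, e7, e8, e9 fails at step 8: e8 read() → 38 is not legal there
for example e1, e2, e3, e4, e5, e6, e7, e9, e8 fails at step 9: e8 read() → 38 is not legal there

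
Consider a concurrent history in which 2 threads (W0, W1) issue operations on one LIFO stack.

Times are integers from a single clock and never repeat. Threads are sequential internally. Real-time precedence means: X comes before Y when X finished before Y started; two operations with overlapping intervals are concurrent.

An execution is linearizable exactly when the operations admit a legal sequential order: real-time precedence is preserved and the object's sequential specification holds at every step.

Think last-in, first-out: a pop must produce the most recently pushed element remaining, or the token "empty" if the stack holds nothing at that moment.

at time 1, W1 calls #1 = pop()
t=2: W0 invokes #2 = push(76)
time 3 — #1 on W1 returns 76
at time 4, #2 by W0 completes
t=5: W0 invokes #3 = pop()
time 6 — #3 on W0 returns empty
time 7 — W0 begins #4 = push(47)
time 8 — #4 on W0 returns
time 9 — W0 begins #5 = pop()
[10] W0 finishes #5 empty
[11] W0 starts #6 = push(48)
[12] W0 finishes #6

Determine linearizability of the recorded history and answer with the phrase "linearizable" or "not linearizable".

not linearizable

cut after 9 events: linearizable; cut after 10 events (#5 responds, time 10): not linearizable
real-time-consistent orders of the 5 completed operations: 2 — all fail the LIFO stack replay
take #1, #2, #3, #4, #5: step 1 already fails, because #1 pop() → 76 cannot occur there
take #2, #1, #3, #4, #5: step 5 already fails, because #5 pop() → empty cannot occur there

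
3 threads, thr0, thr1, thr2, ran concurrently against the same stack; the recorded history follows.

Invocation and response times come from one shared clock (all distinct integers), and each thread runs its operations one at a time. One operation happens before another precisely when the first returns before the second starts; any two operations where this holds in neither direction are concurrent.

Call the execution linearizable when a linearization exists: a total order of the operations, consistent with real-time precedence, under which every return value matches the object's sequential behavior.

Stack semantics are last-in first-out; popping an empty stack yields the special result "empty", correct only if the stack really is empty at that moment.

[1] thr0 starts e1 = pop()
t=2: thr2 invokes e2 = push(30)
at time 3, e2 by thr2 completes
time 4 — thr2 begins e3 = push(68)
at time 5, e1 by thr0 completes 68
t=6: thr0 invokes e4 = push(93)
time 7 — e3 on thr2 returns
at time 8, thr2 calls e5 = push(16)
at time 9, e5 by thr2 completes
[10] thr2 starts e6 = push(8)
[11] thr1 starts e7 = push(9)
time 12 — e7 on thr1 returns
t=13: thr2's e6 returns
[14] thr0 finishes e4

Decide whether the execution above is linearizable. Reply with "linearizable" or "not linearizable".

one valid linearization: e2, e3, e1, e4, e5, e6, e7
step 1: e2 push(30) — stack <30>
step 2: e3 push(68) — stack <30,68>
step 3: e1 pop() → 68 — stack <30>
step 4: e4 push(93) — stack <30,93>
step 5: e5 push(16) — stack <30,93,16>
step 6: e6 push(8) — stack <30,93,16,8>
step 7: e7 push(9) — stack <30,93,16,8,9>

linearizable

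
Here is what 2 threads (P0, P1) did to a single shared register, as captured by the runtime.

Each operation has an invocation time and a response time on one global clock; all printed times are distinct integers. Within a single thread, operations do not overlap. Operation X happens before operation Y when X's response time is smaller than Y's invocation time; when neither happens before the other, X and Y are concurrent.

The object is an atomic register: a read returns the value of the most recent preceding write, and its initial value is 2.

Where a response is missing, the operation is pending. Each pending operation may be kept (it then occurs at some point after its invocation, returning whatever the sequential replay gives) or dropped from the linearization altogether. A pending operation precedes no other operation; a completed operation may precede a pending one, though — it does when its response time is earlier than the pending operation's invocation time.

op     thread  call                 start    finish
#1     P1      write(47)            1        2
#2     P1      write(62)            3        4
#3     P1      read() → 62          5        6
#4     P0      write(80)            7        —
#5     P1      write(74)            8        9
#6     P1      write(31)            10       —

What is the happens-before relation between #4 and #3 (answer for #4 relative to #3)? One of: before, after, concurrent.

#4 spans [7,…), #3 spans [5,6]
resp(#3)=6 < inv(#4)=7

after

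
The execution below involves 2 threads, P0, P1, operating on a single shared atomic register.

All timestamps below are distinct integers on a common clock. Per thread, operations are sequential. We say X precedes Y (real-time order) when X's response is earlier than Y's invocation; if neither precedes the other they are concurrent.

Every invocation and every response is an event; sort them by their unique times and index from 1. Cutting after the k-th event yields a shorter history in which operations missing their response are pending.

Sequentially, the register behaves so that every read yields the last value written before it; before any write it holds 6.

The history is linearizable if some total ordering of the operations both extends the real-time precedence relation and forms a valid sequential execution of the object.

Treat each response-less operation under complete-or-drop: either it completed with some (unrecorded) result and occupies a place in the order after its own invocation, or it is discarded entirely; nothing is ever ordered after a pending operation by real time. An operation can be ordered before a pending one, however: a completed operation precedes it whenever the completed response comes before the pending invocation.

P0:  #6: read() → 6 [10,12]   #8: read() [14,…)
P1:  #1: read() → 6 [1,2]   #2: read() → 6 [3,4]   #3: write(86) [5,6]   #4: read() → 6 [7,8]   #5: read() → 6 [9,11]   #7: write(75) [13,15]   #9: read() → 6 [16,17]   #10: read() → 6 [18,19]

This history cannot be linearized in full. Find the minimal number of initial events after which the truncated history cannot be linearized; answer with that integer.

events 1..7 are linearizable; a witness order is #1, #2, #3:
1. #1 read() → 6, leaving value 6
2. #2 read() → 6, leaving value 6
3. #3 write(86), leaving value 86
with event 8 included (#4 responding at time 8), all real-time-consistent orders fail
e.g. #1, #2, #3, #4: illegal at step 4, since #4 read() → 6 cannot apply there

8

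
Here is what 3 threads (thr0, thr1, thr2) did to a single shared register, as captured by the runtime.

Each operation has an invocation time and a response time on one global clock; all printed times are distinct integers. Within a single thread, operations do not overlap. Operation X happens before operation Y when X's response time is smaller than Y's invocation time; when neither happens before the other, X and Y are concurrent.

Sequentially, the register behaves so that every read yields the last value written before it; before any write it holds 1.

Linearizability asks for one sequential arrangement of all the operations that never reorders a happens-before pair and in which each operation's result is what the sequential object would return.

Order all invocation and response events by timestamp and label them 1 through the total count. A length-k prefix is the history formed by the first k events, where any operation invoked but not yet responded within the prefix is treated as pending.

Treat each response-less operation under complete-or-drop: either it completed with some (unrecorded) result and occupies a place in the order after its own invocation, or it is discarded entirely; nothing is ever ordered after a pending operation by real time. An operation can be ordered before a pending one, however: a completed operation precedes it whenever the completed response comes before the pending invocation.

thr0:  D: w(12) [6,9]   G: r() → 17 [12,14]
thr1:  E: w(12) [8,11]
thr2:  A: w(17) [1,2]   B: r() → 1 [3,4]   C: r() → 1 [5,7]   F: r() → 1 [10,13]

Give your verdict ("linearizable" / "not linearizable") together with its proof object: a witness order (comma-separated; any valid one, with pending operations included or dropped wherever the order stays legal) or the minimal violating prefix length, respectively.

the violation lands at event 4, B's response at time 4: events 1..3 linearize, events 1..4 do not
exactly one order of the 2 completed ops respects real time; the register replay fails
take A, B: step 2 already fails, because B r() → 1 cannot occur there

not linearizable — minimal violating prefix: 4 events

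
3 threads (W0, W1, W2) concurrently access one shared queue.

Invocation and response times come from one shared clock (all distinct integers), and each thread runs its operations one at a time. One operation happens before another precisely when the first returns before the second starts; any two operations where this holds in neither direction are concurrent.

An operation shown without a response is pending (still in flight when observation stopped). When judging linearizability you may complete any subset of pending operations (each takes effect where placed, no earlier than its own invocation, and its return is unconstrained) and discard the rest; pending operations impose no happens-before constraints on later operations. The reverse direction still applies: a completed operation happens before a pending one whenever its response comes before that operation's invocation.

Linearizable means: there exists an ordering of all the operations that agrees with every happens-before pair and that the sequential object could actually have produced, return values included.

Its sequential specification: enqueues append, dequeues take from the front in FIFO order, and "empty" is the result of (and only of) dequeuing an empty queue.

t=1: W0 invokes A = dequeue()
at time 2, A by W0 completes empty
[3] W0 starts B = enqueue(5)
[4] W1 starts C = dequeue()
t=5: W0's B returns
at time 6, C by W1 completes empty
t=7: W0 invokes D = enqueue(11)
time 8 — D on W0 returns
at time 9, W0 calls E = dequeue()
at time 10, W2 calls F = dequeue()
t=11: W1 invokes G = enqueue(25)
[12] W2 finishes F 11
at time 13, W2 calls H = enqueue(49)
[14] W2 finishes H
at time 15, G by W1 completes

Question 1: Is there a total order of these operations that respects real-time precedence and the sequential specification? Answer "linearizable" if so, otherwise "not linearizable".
a witness: A, C, B, D, E, F, G, H
step 1: A dequeue() → empty — queue <>
step 2: C dequeue() → empty — queue <>
step 3: B enqueue(5) — queue <5>
step 4: D enqueue(11) — queue <5,11>
step 5: E dequeue() (pending, included) — queue <11>
step 6: F dequeue() → 11 — queue <>
step 7: G enqueue(25) — queue <25>
step 8: H enqueue(49) — queue <25,49>

linearizable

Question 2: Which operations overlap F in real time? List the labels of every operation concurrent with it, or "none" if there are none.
F spans [10,12]; an op avoiding the whole window 10..12 is ordered, any other is concurrent
A [1,2]: before
B [3,5]: before
C [4,6]: before
D [7,8]: before
E [9,…): concurrent
G [11,15]: concurrent
H [13,14]: after

E, G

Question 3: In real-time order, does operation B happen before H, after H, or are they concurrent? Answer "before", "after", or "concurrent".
B spans [3,5], H spans [13,14]
resp(B)=5 < inv(H)=13

before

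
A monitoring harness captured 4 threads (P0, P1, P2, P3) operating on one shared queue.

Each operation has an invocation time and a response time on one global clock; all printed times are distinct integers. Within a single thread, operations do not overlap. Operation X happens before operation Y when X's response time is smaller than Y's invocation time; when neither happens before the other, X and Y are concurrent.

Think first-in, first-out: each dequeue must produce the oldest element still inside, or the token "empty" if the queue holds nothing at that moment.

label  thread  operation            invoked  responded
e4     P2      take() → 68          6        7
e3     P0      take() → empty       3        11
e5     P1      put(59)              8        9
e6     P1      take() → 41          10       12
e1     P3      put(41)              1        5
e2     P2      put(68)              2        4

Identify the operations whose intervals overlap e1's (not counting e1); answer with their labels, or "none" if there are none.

e1 spans [1,5]: anything still running between times 1 and 5 counts as concurrent
e2 [2,4]: concurrent
e3 [3,11]: concurrent
e4 [6,7]: after
e5 [8,9]: after
e6 [10,12]: after

e2, e3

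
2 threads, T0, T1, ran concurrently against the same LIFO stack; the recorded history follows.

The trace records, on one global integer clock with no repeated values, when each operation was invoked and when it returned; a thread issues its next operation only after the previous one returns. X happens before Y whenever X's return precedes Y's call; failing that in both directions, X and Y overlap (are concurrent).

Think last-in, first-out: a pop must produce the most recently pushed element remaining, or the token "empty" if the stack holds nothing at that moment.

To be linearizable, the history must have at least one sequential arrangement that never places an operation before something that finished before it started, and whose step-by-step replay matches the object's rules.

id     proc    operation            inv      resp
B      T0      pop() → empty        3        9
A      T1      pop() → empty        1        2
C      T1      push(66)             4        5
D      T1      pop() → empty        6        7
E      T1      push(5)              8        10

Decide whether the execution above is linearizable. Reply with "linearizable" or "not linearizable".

not linearizable

the violation lands at event 9, B's response at time 9: events 1..8 linearize, events 1..9 do not
every one of the 3 real-time-consistent orders over 4 completed LIFO stack ops fails the sequential spec
no escape via the 1 pending operation (E): every completion choice fails
sample order A, B, C, D (pending dropped) stalls at step 4 — D pop() → empty has no legal effect
sample order A, C, B, D (pending dropped) stalls at step 3 — B pop() → empty has no legal effect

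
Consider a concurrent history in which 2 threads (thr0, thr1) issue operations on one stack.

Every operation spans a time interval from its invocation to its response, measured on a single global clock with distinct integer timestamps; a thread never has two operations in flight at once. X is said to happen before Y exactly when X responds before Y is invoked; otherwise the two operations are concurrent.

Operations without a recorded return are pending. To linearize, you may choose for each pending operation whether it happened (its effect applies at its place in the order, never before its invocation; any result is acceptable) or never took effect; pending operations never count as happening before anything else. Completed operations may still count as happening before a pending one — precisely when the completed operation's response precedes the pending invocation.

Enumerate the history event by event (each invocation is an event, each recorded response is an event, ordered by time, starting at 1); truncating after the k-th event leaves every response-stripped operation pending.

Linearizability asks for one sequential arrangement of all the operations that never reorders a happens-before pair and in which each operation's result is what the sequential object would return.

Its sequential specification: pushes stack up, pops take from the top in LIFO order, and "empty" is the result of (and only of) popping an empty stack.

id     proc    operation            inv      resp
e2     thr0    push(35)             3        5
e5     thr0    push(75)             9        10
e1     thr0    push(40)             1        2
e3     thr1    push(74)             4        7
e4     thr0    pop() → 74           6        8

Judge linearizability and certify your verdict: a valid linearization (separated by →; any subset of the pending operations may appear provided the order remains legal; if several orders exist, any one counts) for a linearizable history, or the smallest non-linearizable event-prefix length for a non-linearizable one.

step 1: e1 push(40) — stack <40>
step 2: e2 push(35) — stack <40,35>
step 3: e3 push(74) — stack <40,35,74>
step 4: e4 pop() → 74 — stack <40,35>
step 5: e5 push(75) — stack <40,35,75>

linearizable — witness: e1 → e2 → e3 → e4 → e5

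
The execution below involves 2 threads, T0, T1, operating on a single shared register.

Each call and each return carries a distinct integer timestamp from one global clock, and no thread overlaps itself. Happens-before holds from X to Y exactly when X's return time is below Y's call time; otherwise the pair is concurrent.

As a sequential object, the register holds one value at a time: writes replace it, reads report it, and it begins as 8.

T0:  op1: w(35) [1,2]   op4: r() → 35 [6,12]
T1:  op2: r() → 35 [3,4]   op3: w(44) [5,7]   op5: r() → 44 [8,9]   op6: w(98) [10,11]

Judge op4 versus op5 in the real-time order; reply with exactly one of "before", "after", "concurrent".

op4 spans [6,12], op5 spans [8,9]
the intervals overlap in both directions

concurrent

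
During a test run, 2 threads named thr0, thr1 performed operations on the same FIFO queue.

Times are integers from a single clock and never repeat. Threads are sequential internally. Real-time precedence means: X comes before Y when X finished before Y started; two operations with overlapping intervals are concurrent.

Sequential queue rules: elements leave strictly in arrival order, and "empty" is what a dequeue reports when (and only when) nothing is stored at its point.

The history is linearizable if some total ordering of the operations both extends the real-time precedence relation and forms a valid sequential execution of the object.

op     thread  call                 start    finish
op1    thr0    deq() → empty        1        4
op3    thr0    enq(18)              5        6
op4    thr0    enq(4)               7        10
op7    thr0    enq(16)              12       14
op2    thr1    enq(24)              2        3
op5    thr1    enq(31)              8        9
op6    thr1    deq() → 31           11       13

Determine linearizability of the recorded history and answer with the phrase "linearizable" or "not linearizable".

already the first 13 events (up to op6's response at time 13) admit no linearization; the first 12 still do
6 completed operations, 4 real-time-consistent orders — every FIFO queue replay fails
include/drop combinations of the 1 pending operation (op7) were all tried; none helps
e.g. op1, op2, op3, op4, op5, op6 (pending dropped): illegal at step 6, since op6 deq() → 31 cannot apply there
e.g. op1, op2, op3, op5, op4, op6 (pending dropped): illegal at step 6, since op6 deq() → 31 cannot apply there

not linearizable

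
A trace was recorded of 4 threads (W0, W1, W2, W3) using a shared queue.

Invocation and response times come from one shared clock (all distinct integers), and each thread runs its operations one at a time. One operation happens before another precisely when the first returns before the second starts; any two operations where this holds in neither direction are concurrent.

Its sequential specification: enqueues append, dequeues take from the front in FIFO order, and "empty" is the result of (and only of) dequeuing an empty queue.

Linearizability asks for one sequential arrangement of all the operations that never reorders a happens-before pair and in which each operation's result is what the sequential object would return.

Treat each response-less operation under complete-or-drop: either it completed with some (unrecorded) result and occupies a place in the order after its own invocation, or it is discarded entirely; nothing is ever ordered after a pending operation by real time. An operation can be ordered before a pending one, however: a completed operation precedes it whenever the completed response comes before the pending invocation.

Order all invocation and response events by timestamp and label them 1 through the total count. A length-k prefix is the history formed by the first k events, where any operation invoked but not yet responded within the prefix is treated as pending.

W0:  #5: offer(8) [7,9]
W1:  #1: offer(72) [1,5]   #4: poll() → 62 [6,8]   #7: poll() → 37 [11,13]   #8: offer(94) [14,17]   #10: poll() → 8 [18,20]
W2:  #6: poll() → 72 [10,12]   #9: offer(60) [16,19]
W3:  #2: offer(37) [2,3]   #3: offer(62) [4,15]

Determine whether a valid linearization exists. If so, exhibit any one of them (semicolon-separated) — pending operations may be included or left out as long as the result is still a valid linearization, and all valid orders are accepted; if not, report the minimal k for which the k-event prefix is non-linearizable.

the violation lands at event 8, #4's response at time 8: events 1..7 linearize, events 1..8 do not
the 3 completed operations admit 2 real-time orders; each fails the queue replay
completion choices over the 2 pending operations (#3, #5) were checked; none helps
for example #1, #2, #4 (pending dropped) fails at step 3: #4 poll() → 62 is not legal there
for example #2, #1, #4 (pending dropped) fails at step 3: #4 poll() → 62 is not legal there

not linearizable — minimal violating prefix: 8 events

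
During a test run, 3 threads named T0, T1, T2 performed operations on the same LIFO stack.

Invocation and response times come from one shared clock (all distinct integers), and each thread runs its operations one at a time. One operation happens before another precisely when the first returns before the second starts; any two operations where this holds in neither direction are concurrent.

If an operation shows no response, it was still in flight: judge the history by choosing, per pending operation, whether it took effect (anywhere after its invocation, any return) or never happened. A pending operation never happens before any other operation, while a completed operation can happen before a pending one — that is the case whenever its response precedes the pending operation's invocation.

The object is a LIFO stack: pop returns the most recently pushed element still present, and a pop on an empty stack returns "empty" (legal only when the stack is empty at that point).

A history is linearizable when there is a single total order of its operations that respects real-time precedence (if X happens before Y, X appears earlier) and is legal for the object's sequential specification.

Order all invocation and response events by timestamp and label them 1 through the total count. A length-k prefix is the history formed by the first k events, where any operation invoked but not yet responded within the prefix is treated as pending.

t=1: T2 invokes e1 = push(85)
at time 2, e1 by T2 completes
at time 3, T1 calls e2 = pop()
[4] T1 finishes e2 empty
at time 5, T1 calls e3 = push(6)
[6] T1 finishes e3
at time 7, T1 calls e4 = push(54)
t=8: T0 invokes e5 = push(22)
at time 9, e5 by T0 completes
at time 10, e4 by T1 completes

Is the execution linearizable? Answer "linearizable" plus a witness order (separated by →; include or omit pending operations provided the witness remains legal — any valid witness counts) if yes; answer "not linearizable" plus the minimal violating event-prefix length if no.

not linearizable — minimal violating prefix: 4 events

the violation lands at event 4, e2's response at time 4: events 1..3 linearize, events 1..4 do not
one real-time candidate order over the 2 completed operations — the LIFO stack replay rejects it
sample order e1, e2 stalls at step 2 — e2 pop() → empty has no legal effect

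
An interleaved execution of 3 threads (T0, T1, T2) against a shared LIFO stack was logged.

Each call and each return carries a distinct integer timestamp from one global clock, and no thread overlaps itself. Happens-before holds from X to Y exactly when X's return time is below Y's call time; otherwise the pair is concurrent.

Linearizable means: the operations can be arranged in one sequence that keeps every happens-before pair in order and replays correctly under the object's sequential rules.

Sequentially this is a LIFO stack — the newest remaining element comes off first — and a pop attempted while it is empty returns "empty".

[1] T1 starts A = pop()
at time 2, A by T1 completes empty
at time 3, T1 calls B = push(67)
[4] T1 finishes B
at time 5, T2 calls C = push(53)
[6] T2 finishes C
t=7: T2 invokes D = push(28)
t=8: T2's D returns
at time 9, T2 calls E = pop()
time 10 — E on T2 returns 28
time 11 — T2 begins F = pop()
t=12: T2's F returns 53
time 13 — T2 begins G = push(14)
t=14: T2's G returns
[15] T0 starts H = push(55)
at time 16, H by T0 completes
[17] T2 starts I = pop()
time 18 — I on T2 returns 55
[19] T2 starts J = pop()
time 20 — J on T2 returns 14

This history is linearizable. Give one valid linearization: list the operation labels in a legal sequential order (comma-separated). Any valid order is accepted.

step 1: A pop() → empty — stack <>
step 2: B push(67) — stack <67>
step 3: C push(53) — stack <67,53>
step 4: D push(28) — stack <67,53,28>
step 5: E pop() → 28 — stack <67,53>
step 6: F pop() → 53 — stack <67>
step 7: G push(14) — stack <67,14>
step 8: H push(55) — stack <67,14,55>
step 9: I pop() → 55 — stack <67,14>
step 10: J pop() → 14 — stack <67>

A, B, C, D, E, F, G, H, I, J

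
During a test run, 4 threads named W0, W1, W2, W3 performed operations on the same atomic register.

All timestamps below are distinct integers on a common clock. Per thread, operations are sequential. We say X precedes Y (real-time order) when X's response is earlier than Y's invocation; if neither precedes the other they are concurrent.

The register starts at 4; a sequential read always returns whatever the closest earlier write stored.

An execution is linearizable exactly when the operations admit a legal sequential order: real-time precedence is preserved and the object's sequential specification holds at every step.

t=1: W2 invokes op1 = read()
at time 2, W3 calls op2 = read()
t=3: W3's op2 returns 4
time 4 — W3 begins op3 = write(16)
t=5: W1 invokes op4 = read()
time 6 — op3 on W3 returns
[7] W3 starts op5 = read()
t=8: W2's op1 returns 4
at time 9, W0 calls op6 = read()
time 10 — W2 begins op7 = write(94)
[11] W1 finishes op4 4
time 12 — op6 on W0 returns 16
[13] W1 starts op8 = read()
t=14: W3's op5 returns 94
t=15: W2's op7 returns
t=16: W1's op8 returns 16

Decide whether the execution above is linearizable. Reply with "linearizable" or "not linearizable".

one valid linearization: op1, op2, op4, op3, op6, op8, op7, op5
after step 1 (op1 read() → 4): value 4
after step 2 (op2 read() → 4): value 4
after step 3 (op4 read() → 4): value 4
after step 4 (op3 write(16)): value 16
after step 5 (op6 read() → 16): value 16
after step 6 (op8 read() → 16): value 16
after step 7 (op7 write(94)): value 94
after step 8 (op5 read() → 94): value 94

linearizable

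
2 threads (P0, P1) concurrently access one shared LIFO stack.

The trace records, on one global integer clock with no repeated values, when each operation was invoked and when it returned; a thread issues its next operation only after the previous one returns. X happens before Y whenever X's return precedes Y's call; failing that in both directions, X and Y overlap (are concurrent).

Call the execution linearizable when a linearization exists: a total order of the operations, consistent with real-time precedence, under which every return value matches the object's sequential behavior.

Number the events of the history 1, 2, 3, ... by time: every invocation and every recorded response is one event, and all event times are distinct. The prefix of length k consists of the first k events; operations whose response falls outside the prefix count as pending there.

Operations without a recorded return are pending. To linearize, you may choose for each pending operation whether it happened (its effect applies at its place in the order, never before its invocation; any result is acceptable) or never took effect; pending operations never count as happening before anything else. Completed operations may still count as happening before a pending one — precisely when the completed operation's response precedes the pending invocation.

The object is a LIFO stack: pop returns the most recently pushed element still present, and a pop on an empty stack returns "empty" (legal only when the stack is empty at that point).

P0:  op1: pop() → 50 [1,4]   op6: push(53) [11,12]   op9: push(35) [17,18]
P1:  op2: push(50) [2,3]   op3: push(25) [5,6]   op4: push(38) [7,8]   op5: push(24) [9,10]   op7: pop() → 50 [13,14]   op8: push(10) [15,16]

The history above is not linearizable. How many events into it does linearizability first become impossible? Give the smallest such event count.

a valid linearization of events 1..13 exists, for instance op2, op1, op3, op4, op5, op6:
after step 1 (op2 push(50)): stack <50>
after step 2 (op1 pop() → 50): stack <>
after step 3 (op3 push(25)): stack <25>
after step 4 (op4 push(38)): stack <25,38>
after step 5 (op5 push(24)): stack <25,38,24>
after step 6 (op6 push(53)): stack <25,38,24,53>
adding event 14 (op7 responds at 14) leaves no legal real-time order
for example op1, op2, op3, op4, op5, op6, op7 fails at step 1: op1 pop() → 50 is not legal there
for example op2, op1, op3, op4, op5, op6, op7 fails at step 7: op7 pop() → 50 is not legal there

14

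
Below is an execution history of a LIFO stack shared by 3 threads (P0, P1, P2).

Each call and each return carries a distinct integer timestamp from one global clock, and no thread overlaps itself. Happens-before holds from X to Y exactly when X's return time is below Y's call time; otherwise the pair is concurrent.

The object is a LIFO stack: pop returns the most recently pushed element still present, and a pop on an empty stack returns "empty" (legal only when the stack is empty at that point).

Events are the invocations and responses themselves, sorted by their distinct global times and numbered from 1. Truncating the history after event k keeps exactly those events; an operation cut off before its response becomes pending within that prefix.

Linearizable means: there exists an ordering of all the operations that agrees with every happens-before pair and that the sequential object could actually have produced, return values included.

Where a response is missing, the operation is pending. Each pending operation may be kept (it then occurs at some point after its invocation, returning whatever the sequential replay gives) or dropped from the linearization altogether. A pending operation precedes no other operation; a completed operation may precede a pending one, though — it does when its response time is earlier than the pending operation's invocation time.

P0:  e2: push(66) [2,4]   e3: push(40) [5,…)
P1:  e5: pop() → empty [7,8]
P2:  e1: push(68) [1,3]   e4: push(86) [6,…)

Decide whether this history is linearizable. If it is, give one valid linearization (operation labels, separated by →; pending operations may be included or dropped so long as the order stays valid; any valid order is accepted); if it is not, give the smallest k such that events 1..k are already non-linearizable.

cut after 7 events: linearizable; cut after 8 events (e5 responds, time 8): not linearizable
3 completed operations, 2 real-time-consistent orders — every LIFO stack replay fails
completion choices over the 2 pending operations (e3, e4) were checked; none helps
sample order e1, e2, e5 (pending dropped) stalls at step 3 — e5 pop() → empty has no legal effect
sample order e2, e1, e5 (pending dropped) stalls at step 3 — e5 pop() → empty has no legal effect

not linearizable — minimal violating prefix: 8 events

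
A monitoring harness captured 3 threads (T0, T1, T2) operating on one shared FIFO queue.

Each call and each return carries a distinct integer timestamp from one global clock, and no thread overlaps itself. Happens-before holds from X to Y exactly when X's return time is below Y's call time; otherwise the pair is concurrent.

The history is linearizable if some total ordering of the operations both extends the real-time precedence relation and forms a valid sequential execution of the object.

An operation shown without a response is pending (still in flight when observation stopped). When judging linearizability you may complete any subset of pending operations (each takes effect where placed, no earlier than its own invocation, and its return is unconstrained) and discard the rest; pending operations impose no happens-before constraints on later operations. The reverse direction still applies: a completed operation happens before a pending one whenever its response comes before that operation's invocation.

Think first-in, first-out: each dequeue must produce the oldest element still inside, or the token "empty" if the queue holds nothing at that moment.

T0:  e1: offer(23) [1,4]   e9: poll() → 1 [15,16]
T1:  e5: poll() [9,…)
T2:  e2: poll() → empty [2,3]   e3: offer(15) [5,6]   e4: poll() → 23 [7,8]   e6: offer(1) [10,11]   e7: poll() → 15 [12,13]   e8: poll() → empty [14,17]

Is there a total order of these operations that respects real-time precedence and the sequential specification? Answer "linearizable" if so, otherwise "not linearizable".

one valid linearization: e2, e1, e3, e4, e6, e7, e9, e5, e8
1. e2 poll() → empty, leaving queue <>
2. e1 offer(23), leaving queue <23>
3. e3 offer(15), leaving queue <23,15>
4. e4 poll() → 23, leaving queue <15>
5. e6 offer(1), leaving queue <15,1>
6. e7 poll() → 15, leaving queue <1>
7. e9 poll() → 1, leaving queue <>
8. e5 poll() (pending, included), leaving queue <>
9. e8 poll() → empty, leaving queue <>

linearizable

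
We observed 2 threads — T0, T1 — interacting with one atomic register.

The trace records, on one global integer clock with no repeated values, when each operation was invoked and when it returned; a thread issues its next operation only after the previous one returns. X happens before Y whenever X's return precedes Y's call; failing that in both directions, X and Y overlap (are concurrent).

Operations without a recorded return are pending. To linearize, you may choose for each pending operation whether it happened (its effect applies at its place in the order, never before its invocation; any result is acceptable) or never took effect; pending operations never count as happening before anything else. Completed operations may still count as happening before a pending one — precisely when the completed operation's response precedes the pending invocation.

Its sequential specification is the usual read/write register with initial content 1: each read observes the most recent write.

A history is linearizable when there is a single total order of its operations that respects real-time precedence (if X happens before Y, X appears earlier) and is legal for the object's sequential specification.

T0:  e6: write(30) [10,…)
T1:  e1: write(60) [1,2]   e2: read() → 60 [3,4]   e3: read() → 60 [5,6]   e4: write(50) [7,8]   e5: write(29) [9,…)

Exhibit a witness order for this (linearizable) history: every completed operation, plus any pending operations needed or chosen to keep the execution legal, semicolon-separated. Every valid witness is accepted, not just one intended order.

step 1: e1 write(60) — value 60
step 2: e2 read() → 60 — value 60
step 3: e3 read() → 60 — value 60
step 4: e4 write(50) — value 50

e1; e2; e3; e4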